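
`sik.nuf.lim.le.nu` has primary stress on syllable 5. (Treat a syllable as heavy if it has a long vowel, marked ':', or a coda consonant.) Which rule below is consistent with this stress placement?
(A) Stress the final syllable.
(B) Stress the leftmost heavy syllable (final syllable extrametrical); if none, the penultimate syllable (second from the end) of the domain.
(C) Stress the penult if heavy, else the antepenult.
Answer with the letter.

A

Rule A → syllable 5 ✓.
Rule B → syllable 1 (observed: 5).
Rule C → syllable 3 (observed: 5).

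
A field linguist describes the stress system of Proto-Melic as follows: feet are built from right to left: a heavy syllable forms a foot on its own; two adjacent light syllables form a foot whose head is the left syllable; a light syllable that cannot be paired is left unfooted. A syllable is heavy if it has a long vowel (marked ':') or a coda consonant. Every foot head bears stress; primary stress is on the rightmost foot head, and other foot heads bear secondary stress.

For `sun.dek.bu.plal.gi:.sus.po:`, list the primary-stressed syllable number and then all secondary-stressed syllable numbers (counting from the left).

Weights: 1 sun H, 2 dek H, 3 bu L, 4 plal H, 5 gi: H, 6 sus H, 7 po: H.
Parse right to left (heavy = foot alone; LL = one foot; stranded L unfooted): (ˈsun) (ˈdek) bu (ˈplal) (ˈgi:) (ˈsus) (ˈpo:).
Foot heads: 1, 2, 4, 5, 6, 7.
Primary stress on the rightmost head = syllable 7.
Secondary stress on 1, 2, 4, 5, 6: ˌsun.ˌdek.bu.ˌplal.ˌgi:.ˌsus.ˈpo:.

primary 7, secondary 1, 2, 4, 5, 6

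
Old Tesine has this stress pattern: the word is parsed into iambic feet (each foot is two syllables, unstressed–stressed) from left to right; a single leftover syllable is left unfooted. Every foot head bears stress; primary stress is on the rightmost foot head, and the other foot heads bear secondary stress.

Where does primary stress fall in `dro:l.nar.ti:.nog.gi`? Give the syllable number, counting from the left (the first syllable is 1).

Parse left to right into iambic (σˈσ) feet: (dro:l.ˈnar) (ti:.ˈnog) gi. Syllable 5 is left unfooted.
Foot heads (stressed positions): 2, 4.
End Rule Rightmost: primary stress on the rightmost head = syllable 4.
Primary stress: syllable 4 → dro:l.nar.ti:.ˈnog.gi.

4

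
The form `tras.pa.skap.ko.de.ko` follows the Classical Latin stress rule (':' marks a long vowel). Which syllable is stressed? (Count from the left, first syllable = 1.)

4

Classical Latin: stress the penult if heavy (long vowel or closed), else the antepenult.
Weights: 4 ko L, 5 de L, 6 ko L.
The penult (syllable 5, de) is light, so stress falls on the antepenult (syllable 4, ko).
Stress on syllable 4: tras.pa.skap.ˈko.de.ko.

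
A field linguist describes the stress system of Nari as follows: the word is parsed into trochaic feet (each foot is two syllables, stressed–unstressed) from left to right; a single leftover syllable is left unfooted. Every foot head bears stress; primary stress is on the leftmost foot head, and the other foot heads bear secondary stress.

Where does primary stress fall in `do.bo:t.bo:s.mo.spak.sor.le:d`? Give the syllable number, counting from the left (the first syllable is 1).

1

Parse left to right into trochaic (ˈσσ) feet: (ˈdo.bo:t) (ˈbo:s.mo) (ˈspak.sor) le:d. Syllable 7 is left unfooted.
Foot heads (stressed positions): 1, 3, 5.
End Rule Leftmost: primary stress on the leftmost head = syllable 1.
Primary stress: syllable 1 → ˈdo.bo:t.bo:s.mo.spak.sor.le:d.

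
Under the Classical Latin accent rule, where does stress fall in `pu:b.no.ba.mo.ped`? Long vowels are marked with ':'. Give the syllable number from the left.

Classical Latin: stress the penult if heavy (long vowel or closed), else the antepenult.
Weights: 3 ba L, 4 mo L, 5 ped H.
The penult (syllable 4, mo) is light, so stress falls on the antepenult (syllable 3, ba).
Stress on syllable 3: pu:b.no.ˈba.mo.ped.

3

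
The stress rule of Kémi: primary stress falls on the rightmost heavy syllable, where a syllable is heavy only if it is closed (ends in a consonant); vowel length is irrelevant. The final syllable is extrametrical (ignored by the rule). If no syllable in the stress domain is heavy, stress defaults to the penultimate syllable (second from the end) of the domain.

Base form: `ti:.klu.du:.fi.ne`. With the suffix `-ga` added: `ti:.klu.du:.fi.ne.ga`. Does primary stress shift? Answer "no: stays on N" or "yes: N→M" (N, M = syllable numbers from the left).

yes: 3→4

Base `ti:.klu.du:.fi.ne` (5 syllables):
  The final syllable (5, ne) is extrametrical; the stress domain is syllables 1–4.
  Weights: 1 ti: L, 2 klu L, 3 du: L, 4 fi L.
  No heavy syllable in the domain; default to the penultimate syllable (second from the end) of the domain = syllable 3.
  → primary stress on syllable 3.
Suffixed `ti:.klu.du:.fi.ne.ga` (6 syllables):
  The final syllable (6, ga) is extrametrical; the stress domain is syllables 1–5.
  Weights: 1 ti: L, 2 klu L, 3 du: L, 4 fi L, 5 ne L.
  No heavy syllable in the domain; default to the penultimate syllable (second from the end) of the domain = syllable 4.
  → primary stress on syllable 4.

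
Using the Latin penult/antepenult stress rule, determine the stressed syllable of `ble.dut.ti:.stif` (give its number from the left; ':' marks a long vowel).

3

Classical Latin: stress the penult if heavy (long vowel or closed), else the antepenult.
Weights: 2 dut H, 3 ti: H, 4 stif H.
The penult (syllable 3, ti:) is heavy, so it takes stress.
Stress on syllable 3: ble.dut.ˈti:.stif.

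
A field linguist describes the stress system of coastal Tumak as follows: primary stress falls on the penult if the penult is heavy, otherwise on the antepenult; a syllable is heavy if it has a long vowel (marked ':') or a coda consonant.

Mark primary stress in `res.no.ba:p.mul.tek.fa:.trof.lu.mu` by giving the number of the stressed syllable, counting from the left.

Weights: 7 trof H, 8 lu L, 9 mu L.
The penult (syllable 8, lu) is light, so stress falls on the antepenult (syllable 7, trof).
Primary stress: syllable 7 → res.no.ba:p.mul.tek.fa:.ˈtrof.lu.mu.

7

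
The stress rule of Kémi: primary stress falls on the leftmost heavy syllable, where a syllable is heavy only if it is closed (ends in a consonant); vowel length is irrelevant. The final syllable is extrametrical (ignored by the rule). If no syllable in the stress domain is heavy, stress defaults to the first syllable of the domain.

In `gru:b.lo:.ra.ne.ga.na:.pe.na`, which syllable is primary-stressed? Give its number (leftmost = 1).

1

The final syllable (8, na) is extrametrical; the stress domain is syllables 1–7.
Weights: 1 gru:b H, 2 lo: L, 3 ra L, 4 ne L, 5 ga L, 6 na: L, 7 pe L.
Heavy syllables in the domain: 1. The leftmost is syllable 1 (gru:b).
Primary stress: syllable 1 → ˈgru:b.lo:.ra.ne.ga.na:.pe.na.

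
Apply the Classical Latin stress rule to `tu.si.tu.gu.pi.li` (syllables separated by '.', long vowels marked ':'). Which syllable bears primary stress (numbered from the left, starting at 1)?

Classical Latin: stress the penult if heavy (long vowel or closed), else the antepenult.
Weights: 4 gu L, 5 pi L, 6 li L.
The penult (syllable 5, pi) is light, so stress falls on the antepenult (syllable 4, gu).
Stress on syllable 4: tu.si.tu.ˈgu.pi.li.

4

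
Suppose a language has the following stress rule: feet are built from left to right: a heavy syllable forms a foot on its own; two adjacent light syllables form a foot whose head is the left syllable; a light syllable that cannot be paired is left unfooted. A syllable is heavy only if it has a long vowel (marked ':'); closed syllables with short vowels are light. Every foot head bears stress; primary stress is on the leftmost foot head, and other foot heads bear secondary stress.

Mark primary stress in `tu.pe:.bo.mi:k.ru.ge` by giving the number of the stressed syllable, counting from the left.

2

Weights: 1 tu L, 2 pe: H, 3 bo L, 4 mi:k H, 5 ru L, 6 ge L.
Parse left to right (heavy = foot alone; LL = one foot; stranded L unfooted): tu (ˈpe:) bo (ˈmi:k) (ˈru.ge).
Foot heads: 2, 4, 5.
Primary stress on the leftmost head = syllable 2.
Primary stress: syllable 2 → tu.ˈpe:.bo.mi:k.ru.ge.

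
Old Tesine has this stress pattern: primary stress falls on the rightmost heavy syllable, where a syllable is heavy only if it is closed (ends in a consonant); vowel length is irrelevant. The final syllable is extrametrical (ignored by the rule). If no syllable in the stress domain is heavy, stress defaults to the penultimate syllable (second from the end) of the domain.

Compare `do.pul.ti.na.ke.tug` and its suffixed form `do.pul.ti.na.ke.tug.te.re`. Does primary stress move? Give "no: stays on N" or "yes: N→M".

Base `do.pul.ti.na.ke.tug` (6 syllables):
  The final syllable (6, tug) is extrametrical; the stress domain is syllables 1–5.
  Weights: 1 do L, 2 pul H, 3 ti L, 4 na L, 5 ke L.
  Heavy syllables in the domain: 2. The rightmost is syllable 2 (pul).
  → primary stress on syllable 2.
Suffixed `do.pul.ti.na.ke.tug.te.re` (8 syllables):
  The final syllable (8, re) is extrametrical; the stress domain is syllables 1–7.
  Weights: 1 do L, 2 pul H, 3 ti L, 4 na L, 5 ke L, 6 tug H, 7 te L.
  Heavy syllables in the domain: 2, 6. The rightmost is syllable 6 (tug).
  → primary stress on syllable 6.

yes: 2→6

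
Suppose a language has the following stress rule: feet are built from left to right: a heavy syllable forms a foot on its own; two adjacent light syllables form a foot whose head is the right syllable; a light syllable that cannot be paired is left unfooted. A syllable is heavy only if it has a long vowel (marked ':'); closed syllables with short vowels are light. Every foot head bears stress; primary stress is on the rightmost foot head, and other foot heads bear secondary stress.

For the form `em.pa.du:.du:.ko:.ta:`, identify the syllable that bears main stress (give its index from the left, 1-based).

6

Weights: 1 em L, 2 pa L, 3 du: H, 4 du: H, 5 ko: H, 6 ta: H.
Parse left to right (heavy = foot alone; LL = one foot; stranded L unfooted): (em.ˈpa) (ˈdu:) (ˈdu:) (ˈko:) (ˈta:).
Foot heads: 2, 3, 4, 5, 6.
Primary stress on the rightmost head = syllable 6.
Primary stress: syllable 6 → em.pa.du:.du:.ko:.ˈta:.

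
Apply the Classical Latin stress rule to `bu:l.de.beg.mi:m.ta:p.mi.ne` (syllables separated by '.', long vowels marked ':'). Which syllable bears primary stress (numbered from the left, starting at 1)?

5

Classical Latin: stress the penult if heavy (long vowel or closed), else the antepenult.
Weights: 5 ta:p H, 6 mi L, 7 ne L.
The penult (syllable 6, mi) is light, so stress falls on the antepenult (syllable 5, ta:p).
Stress on syllable 5: bu:l.de.beg.mi:m.ˈta:p.mi.ne.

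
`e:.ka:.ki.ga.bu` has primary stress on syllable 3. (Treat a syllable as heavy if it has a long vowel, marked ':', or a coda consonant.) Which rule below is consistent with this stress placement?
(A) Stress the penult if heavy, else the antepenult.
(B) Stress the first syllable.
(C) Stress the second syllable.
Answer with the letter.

A

Rule A → syllable 3 ✓.
Rule B → syllable 1 (observed: 3).
Rule C → syllable 2 (observed: 3).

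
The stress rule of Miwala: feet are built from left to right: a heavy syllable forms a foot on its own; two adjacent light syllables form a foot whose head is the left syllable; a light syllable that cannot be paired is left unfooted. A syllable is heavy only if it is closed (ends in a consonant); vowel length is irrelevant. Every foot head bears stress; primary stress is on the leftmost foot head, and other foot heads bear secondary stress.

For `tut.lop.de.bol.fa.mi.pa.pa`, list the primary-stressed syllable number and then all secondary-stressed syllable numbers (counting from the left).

primary 1, secondary 2, 4, 5, 7

Weights: 1 tut H, 2 lop H, 3 de L, 4 bol H, 5 fa L, 6 mi L, 7 pa L, 8 pa L.
Parse left to right (heavy = foot alone; LL = one foot; stranded L unfooted): (ˈtut) (ˈlop) de (ˈbol) (ˈfa.mi) (ˈpa.pa).
Foot heads: 1, 2, 4, 5, 7.
Primary stress on the leftmost head = syllable 1.
Secondary stress on 2, 4, 5, 7: ˈtut.ˌlop.de.ˌbol.ˌfa.mi.ˌpa.pa.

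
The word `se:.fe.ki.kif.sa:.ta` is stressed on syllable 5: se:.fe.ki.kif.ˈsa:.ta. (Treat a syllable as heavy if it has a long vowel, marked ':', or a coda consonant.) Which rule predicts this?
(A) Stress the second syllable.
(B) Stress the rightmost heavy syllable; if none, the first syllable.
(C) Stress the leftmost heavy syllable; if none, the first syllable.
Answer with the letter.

B

Rule A → syllable 2 (observed: 5).
Rule B → syllable 5 ✓.
Rule C → syllable 1 (observed: 5).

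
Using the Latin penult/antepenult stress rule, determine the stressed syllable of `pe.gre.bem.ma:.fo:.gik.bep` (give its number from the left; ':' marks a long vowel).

6

Classical Latin: stress the penult if heavy (long vowel or closed), else the antepenult.
Weights: 5 fo: H, 6 gik H, 7 bep H.
The penult (syllable 6, gik) is heavy, so it takes stress.
Stress on syllable 6: pe.gre.bem.ma:.fo:.ˈgik.bep.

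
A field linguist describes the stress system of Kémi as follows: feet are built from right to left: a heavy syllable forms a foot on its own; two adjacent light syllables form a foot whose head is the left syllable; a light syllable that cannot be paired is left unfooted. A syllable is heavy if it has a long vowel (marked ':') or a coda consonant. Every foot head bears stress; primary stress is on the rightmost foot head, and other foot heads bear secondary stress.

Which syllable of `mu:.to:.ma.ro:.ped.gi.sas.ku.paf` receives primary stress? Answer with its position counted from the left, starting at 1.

Weights: 1 mu: H, 2 to: H, 3 ma L, 4 ro: H, 5 ped H, 6 gi L, 7 sas H, 8 ku L, 9 paf H.
Parse right to left (heavy = foot alone; LL = one foot; stranded L unfooted): (ˈmu:) (ˈto:) ma (ˈro:) (ˈped) gi (ˈsas) ku (ˈpaf).
Foot heads: 1, 2, 4, 5, 7, 9.
Primary stress on the rightmost head = syllable 9.
Primary stress: syllable 9 → mu:.to:.ma.ro:.ped.gi.sas.ku.ˈpaf.

9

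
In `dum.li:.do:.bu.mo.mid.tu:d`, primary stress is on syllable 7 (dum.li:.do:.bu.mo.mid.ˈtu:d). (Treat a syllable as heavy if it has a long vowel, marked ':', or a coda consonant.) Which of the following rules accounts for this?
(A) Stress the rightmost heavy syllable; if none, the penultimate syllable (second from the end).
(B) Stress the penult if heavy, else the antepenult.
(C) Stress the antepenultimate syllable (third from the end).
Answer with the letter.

A

Rule A → syllable 7 ✓.
Rule B → syllable 6 (observed: 7).
Rule C → syllable 5 (observed: 7).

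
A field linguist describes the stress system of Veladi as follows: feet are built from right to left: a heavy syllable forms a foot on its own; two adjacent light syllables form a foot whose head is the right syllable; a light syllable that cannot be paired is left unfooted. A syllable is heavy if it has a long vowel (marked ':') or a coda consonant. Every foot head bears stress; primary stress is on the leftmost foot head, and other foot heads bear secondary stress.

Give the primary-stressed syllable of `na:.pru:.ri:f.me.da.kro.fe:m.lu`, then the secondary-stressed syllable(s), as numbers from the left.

Weights: 1 na: H, 2 pru: H, 3 ri:f H, 4 me L, 5 da L, 6 kro L, 7 fe:m H, 8 lu L.
Parse right to left (heavy = foot alone; LL = one foot; stranded L unfooted): (ˈna:) (ˈpru:) (ˈri:f) me (da.ˈkro) (ˈfe:m) lu.
Foot heads: 1, 2, 3, 6, 7.
Primary stress on the leftmost head = syllable 1.
Secondary stress on 2, 3, 6, 7: ˈna:.ˌpru:.ˌri:f.me.da.ˌkro.ˌfe:m.lu.

primary 1, secondary 2, 3, 6, 7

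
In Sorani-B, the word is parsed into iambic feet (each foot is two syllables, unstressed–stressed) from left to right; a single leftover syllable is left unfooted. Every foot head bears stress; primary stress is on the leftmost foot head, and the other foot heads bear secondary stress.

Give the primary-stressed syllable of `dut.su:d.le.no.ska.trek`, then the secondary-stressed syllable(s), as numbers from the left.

Parse left to right into iambic (σˈσ) feet: (dut.ˈsu:d) (le.ˈno) (ska.ˈtrek).
Foot heads (stressed positions): 2, 4, 6.
End Rule Leftmost: primary stress on the leftmost head = syllable 2.
Secondary stress on 4, 6: dut.ˈsu:d.le.ˌno.ska.ˌtrek.

primary 2, secondary 4, 6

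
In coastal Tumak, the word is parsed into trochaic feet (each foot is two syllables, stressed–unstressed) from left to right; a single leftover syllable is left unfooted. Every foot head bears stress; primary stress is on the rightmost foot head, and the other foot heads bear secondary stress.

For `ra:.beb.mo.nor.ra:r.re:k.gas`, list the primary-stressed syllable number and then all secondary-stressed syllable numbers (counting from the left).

primary 5, secondary 1, 3

Parse left to right into trochaic (ˈσσ) feet: (ˈra:.beb) (ˈmo.nor) (ˈra:r.re:k) gas. Syllable 7 is left unfooted.
Foot heads (stressed positions): 1, 3, 5.
End Rule Rightmost: primary stress on the rightmost head = syllable 5.
Secondary stress on 1, 3: ˌra:.beb.ˌmo.nor.ˈra:r.re:k.gas.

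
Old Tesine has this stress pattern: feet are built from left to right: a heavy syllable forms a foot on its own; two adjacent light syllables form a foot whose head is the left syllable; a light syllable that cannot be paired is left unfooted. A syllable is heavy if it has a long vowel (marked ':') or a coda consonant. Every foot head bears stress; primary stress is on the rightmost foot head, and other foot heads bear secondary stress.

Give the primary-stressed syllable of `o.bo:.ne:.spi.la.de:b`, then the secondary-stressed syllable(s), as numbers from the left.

primary 6, secondary 2, 3, 4

Weights: 1 o L, 2 bo: H, 3 ne: H, 4 spi L, 5 la L, 6 de:b H.
Parse left to right (heavy = foot alone; LL = one foot; stranded L unfooted): o (ˈbo:) (ˈne:) (ˈspi.la) (ˈde:b).
Foot heads: 2, 3, 4, 6.
Primary stress on the rightmost head = syllable 6.
Secondary stress on 2, 3, 4: o.ˌbo:.ˌne:.ˌspi.la.ˈde:b.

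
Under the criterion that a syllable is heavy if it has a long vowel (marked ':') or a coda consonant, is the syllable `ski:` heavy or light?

`ski:`: long vowel, open (no coda). Long vowel → heavy.

heavy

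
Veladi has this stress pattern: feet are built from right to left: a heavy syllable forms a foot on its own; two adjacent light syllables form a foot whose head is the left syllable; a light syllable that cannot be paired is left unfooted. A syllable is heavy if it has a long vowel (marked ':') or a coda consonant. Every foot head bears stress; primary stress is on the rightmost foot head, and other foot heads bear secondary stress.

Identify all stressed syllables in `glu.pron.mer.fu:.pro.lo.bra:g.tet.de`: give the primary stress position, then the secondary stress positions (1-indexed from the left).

primary 8, secondary 2, 3, 4, 5, 7

Weights: 1 glu L, 2 pron H, 3 mer H, 4 fu: H, 5 pro L, 6 lo L, 7 bra:g H, 8 tet H, 9 de L.
Parse right to left (heavy = foot alone; LL = one foot; stranded L unfooted): glu (ˈpron) (ˈmer) (ˈfu:) (ˈpro.lo) (ˈbra:g) (ˈtet) de.
Foot heads: 2, 3, 4, 5, 7, 8.
Primary stress on the rightmost head = syllable 8.
Secondary stress on 2, 3, 4, 5, 7: glu.ˌpron.ˌmer.ˌfu:.ˌpro.lo.ˌbra:g.ˈtet.de.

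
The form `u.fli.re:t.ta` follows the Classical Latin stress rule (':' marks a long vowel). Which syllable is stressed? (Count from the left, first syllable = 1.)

3

Classical Latin: stress the penult if heavy (long vowel or closed), else the antepenult.
Weights: 2 fli L, 3 re:t H, 4 ta L.
The penult (syllable 3, re:t) is heavy, so it takes stress.
Stress on syllable 3: u.fli.ˈre:t.ta.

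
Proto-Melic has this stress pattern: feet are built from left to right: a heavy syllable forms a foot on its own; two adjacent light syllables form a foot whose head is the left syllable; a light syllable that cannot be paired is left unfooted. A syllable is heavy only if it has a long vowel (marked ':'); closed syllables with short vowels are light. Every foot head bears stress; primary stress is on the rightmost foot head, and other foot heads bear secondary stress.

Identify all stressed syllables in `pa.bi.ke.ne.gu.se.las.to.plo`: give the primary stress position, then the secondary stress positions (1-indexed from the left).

primary 7, secondary 1, 3, 5

Weights: 1 pa L, 2 bi L, 3 ke L, 4 ne L, 5 gu L, 6 se L, 7 las L, 8 to L, 9 plo L.
Parse left to right (heavy = foot alone; LL = one foot; stranded L unfooted): (ˈpa.bi) (ˈke.ne) (ˈgu.se) (ˈlas.to) plo.
Foot heads: 1, 3, 5, 7.
Primary stress on the rightmost head = syllable 7.
Secondary stress on 1, 3, 5: ˌpa.bi.ˌke.ne.ˌgu.se.ˈlas.to.plo.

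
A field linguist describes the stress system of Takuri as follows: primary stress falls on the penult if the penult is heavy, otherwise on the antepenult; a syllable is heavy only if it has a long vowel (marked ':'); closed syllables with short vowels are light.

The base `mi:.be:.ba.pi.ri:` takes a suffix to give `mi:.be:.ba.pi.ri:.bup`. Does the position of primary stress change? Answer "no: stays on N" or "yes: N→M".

Base `mi:.be:.ba.pi.ri:` (5 syllables):
  Weights: 3 ba L, 4 pi L, 5 ri: H.
  The penult (syllable 4, pi) is light, so stress falls on the antepenult (syllable 3, ba).
  → primary stress on syllable 3.
Suffixed `mi:.be:.ba.pi.ri:.bup` (6 syllables):
  Weights: 4 pi L, 5 ri: H, 6 bup L.
  The penult (syllable 5, ri:) is heavy, so it takes stress.
  → primary stress on syllable 5.

yes: 3→5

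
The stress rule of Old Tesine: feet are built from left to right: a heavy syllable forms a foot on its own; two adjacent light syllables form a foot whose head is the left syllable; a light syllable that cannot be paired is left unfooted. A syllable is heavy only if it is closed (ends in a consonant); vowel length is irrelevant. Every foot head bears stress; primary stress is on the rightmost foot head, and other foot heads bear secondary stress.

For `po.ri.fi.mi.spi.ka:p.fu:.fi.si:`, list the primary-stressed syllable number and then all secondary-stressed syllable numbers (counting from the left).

primary 7, secondary 1, 3, 6

Weights: 1 po L, 2 ri L, 3 fi L, 4 mi L, 5 spi L, 6 ka:p H, 7 fu: L, 8 fi L, 9 si: L.
Parse left to right (heavy = foot alone; LL = one foot; stranded L unfooted): (ˈpo.ri) (ˈfi.mi) spi (ˈka:p) (ˈfu:.fi) si:.
Foot heads: 1, 3, 6, 7.
Primary stress on the rightmost head = syllable 7.
Secondary stress on 1, 3, 6: ˌpo.ri.ˌfi.mi.spi.ˌka:p.ˈfu:.fi.si:.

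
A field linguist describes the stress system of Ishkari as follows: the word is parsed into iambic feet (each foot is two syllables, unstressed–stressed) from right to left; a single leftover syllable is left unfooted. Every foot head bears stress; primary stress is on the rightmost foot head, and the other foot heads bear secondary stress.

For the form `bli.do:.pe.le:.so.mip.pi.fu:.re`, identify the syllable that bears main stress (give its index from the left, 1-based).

Parse right to left into iambic (σˈσ) feet: bli (do:.ˈpe) (le:.ˈso) (mip.ˈpi) (fu:.ˈre). Syllable 1 is left unfooted.
Foot heads (stressed positions): 3, 5, 7, 9.
End Rule Rightmost: primary stress on the rightmost head = syllable 9.
Primary stress: syllable 9 → bli.do:.pe.le:.so.mip.pi.fu:.ˈre.

9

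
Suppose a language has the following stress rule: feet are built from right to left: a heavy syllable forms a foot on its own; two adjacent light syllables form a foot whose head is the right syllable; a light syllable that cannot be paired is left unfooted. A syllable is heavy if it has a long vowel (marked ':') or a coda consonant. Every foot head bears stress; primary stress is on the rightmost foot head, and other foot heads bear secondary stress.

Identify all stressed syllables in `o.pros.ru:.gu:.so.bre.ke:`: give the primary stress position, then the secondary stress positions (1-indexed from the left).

primary 7, secondary 2, 3, 4, 6

Weights: 1 o L, 2 pros H, 3 ru: H, 4 gu: H, 5 so L, 6 bre L, 7 ke: H.
Parse right to left (heavy = foot alone; LL = one foot; stranded L unfooted): o (ˈpros) (ˈru:) (ˈgu:) (so.ˈbre) (ˈke:).
Foot heads: 2, 3, 4, 6, 7.
Primary stress on the rightmost head = syllable 7.
Secondary stress on 2, 3, 4, 6: o.ˌpros.ˌru:.ˌgu:.so.ˌbre.ˈke:.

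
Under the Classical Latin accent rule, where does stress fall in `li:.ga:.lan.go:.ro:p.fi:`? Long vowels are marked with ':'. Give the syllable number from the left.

5

Classical Latin: stress the penult if heavy (long vowel or closed), else the antepenult.
Weights: 4 go: H, 5 ro:p H, 6 fi: H.
The penult (syllable 5, ro:p) is heavy, so it takes stress.
Stress on syllable 5: li:.ga:.lan.go:.ˈro:p.fi:.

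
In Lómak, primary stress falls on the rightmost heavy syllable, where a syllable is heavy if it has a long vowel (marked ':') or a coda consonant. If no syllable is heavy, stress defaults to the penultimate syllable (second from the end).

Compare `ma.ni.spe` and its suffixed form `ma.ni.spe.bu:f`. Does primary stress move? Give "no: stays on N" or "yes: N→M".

Base `ma.ni.spe` (3 syllables):
  Weights: 1 ma L, 2 ni L, 3 spe L.
  No heavy syllable in the domain; default to the penultimate syllable (second from the end) = syllable 2.
  → primary stress on syllable 2.
Suffixed `ma.ni.spe.bu:f` (4 syllables):
  Weights: 1 ma L, 2 ni L, 3 spe L, 4 bu:f H.
  Heavy syllables in the domain: 4. The rightmost is syllable 4 (bu:f).
  → primary stress on syllable 4.

yes: 2→4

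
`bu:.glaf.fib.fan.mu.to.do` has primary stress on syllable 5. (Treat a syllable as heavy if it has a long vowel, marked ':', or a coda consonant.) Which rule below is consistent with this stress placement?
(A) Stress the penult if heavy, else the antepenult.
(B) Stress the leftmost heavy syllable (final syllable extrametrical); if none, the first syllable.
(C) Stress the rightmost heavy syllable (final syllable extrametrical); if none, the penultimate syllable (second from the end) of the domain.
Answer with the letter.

A

Rule A → syllable 5 ✓.
Rule B → syllable 1 (observed: 5).
Rule C → syllable 4 (observed: 5).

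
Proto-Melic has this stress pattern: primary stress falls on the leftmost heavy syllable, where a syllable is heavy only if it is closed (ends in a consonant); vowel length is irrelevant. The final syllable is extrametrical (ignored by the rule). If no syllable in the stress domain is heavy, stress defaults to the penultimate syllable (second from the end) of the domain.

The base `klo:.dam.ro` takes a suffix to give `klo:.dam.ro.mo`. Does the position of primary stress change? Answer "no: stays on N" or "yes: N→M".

Base `klo:.dam.ro` (3 syllables):
  The final syllable (3, ro) is extrametrical; the stress domain is syllables 1–2.
  Weights: 1 klo: L, 2 dam H.
  Heavy syllables in the domain: 2. The leftmost is syllable 2 (dam).
  → primary stress on syllable 2.
Suffixed `klo:.dam.ro.mo` (4 syllables):
  The final syllable (4, mo) is extrametrical; the stress domain is syllables 1–3.
  Weights: 1 klo: L, 2 dam H, 3 ro L.
  Heavy syllables in the domain: 2. The leftmost is syllable 2 (dam).
  → primary stress on syllable 2.

no: stays on 2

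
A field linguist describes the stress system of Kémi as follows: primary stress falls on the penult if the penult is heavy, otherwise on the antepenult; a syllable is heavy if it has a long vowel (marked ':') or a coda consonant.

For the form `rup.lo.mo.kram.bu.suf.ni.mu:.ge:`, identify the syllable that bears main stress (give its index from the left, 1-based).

Weights: 7 ni L, 8 mu: H, 9 ge: H.
The penult (syllable 8, mu:) is heavy, so it takes stress.
Primary stress: syllable 8 → rup.lo.mo.kram.bu.suf.ni.ˈmu:.ge:.

8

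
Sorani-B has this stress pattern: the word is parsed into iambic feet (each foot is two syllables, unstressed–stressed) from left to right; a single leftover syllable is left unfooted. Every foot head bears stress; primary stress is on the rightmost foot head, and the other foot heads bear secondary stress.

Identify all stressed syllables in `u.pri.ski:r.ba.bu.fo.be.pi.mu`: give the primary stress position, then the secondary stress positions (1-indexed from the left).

primary 8, secondary 2, 4, 6

Parse left to right into iambic (σˈσ) feet: (u.ˈpri) (ski:r.ˈba) (bu.ˈfo) (be.ˈpi) mu. Syllable 9 is left unfooted.
Foot heads (stressed positions): 2, 4, 6, 8.
End Rule Rightmost: primary stress on the rightmost head = syllable 8.
Secondary stress on 2, 4, 6: u.ˌpri.ski:r.ˌba.bu.ˌfo.be.ˈpi.mu.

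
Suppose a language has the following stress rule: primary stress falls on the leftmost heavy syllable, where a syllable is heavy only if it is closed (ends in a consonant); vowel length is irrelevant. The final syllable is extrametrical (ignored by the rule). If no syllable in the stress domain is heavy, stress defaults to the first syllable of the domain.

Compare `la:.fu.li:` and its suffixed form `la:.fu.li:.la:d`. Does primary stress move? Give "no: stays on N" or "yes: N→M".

Base `la:.fu.li:` (3 syllables):
  The final syllable (3, li:) is extrametrical; the stress domain is syllables 1–2.
  Weights: 1 la: L, 2 fu L.
  No heavy syllable in the domain; default to the first syllable of the domain = syllable 1.
  → primary stress on syllable 1.
Suffixed `la:.fu.li:.la:d` (4 syllables):
  The final syllable (4, la:d) is extrametrical; the stress domain is syllables 1–3.
  Weights: 1 la: L, 2 fu L, 3 li: L.
  No heavy syllable in the domain; default to the first syllable of the domain = syllable 1.
  → primary stress on syllable 1.

no: stays on 1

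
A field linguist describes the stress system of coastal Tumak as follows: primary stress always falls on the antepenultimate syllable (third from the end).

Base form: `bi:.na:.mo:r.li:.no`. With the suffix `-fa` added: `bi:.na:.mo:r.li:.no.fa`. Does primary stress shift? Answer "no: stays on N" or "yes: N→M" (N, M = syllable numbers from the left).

yes: 3→4

Base `bi:.na:.mo:r.li:.no` (5 syllables):
  The word has 5 syllables; the antepenultimate syllable (third from the end) is syllable 3 (mo:r).
  → primary stress on syllable 3.
Suffixed `bi:.na:.mo:r.li:.no.fa` (6 syllables):
  The word has 6 syllables; the antepenultimate syllable (third from the end) is syllable 4 (li:).
  → primary stress on syllable 4.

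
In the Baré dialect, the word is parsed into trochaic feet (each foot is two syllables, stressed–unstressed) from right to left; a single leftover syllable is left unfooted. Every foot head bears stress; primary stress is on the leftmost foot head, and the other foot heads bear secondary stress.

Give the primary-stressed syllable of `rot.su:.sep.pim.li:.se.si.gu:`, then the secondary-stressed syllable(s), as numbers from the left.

Parse right to left into trochaic (ˈσσ) feet: (ˈrot.su:) (ˈsep.pim) (ˈli:.se) (ˈsi.gu:).
Foot heads (stressed positions): 1, 3, 5, 7.
End Rule Leftmost: primary stress on the leftmost head = syllable 1.
Secondary stress on 3, 5, 7: ˈrot.su:.ˌsep.pim.ˌli:.se.ˌsi.gu:.

primary 1, secondary 3, 5, 7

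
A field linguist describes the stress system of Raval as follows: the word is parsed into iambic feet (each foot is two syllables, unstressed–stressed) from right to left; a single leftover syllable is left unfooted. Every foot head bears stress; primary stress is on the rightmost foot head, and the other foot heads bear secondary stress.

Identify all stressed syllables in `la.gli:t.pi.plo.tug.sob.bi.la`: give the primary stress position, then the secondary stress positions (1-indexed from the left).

primary 8, secondary 2, 4, 6

Parse right to left into iambic (σˈσ) feet: (la.ˈgli:t) (pi.ˈplo) (tug.ˈsob) (bi.ˈla).
Foot heads (stressed positions): 2, 4, 6, 8.
End Rule Rightmost: primary stress on the rightmost head = syllable 8.
Secondary stress on 2, 4, 6: la.ˌgli:t.pi.ˌplo.tug.ˌsob.bi.ˈla.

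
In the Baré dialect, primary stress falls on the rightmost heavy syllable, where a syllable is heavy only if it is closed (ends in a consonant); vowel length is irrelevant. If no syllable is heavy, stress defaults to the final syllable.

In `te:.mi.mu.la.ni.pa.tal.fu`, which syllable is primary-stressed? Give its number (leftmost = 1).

7

Weights: 1 te: L, 2 mi L, 3 mu L, 4 la L, 5 ni L, 6 pa L, 7 tal H, 8 fu L.
Heavy syllables in the domain: 7. The rightmost is syllable 7 (tal).
Primary stress: syllable 7 → te:.mi.mu.la.ni.pa.ˈtal.fu.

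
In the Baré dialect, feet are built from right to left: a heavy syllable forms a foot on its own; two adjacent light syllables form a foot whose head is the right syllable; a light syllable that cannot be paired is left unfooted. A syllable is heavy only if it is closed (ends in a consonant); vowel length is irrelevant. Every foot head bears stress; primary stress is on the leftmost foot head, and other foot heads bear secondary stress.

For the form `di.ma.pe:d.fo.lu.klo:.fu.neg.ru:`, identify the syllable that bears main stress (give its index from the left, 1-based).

Weights: 1 di L, 2 ma L, 3 pe:d H, 4 fo L, 5 lu L, 6 klo: L, 7 fu L, 8 neg H, 9 ru: L.
Parse right to left (heavy = foot alone; LL = one foot; stranded L unfooted): (di.ˈma) (ˈpe:d) (fo.ˈlu) (klo:.ˈfu) (ˈneg) ru:.
Foot heads: 2, 3, 5, 7, 8.
Primary stress on the leftmost head = syllable 2.
Primary stress: syllable 2 → di.ˈma.pe:d.fo.lu.klo:.fu.neg.ru:.

2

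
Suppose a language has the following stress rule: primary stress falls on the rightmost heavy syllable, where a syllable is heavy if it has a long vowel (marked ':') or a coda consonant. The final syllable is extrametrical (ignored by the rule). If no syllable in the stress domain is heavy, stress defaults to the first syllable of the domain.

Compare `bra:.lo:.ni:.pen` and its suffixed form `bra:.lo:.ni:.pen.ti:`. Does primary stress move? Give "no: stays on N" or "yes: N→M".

Base `bra:.lo:.ni:.pen` (4 syllables):
  The final syllable (4, pen) is extrametrical; the stress domain is syllables 1–3.
  Weights: 1 bra: H, 2 lo: H, 3 ni: H.
  Heavy syllables in the domain: 1, 2, 3. The rightmost is syllable 3 (ni:).
  → primary stress on syllable 3.
Suffixed `bra:.lo:.ni:.pen.ti:` (5 syllables):
  The final syllable (5, ti:) is extrametrical; the stress domain is syllables 1–4.
  Weights: 1 bra: H, 2 lo: H, 3 ni: H, 4 pen H.
  Heavy syllables in the domain: 1, 2, 3, 4. The rightmost is syllable 4 (pen).
  → primary stress on syllable 4.

yes: 3→4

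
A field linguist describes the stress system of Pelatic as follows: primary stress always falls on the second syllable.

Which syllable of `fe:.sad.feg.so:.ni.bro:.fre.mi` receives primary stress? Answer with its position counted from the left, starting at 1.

The word has 8 syllables; the second syllable is syllable 2 (sad).
Primary stress: syllable 2 → fe:.ˈsad.feg.so:.ni.bro:.fre.mi.

2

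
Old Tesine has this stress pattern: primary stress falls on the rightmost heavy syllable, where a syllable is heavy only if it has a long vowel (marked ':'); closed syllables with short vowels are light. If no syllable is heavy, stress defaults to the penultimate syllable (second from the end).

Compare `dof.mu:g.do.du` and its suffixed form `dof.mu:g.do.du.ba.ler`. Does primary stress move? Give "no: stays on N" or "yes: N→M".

Base `dof.mu:g.do.du` (4 syllables):
  Weights: 1 dof L, 2 mu:g H, 3 do L, 4 du L.
  Heavy syllables in the domain: 2. The rightmost is syllable 2 (mu:g).
  → primary stress on syllable 2.
Suffixed `dof.mu:g.do.du.ba.ler` (6 syllables):
  Weights: 1 dof L, 2 mu:g H, 3 do L, 4 du L, 5 ba L, 6 ler L.
  Heavy syllables in the domain: 2. The rightmost is syllable 2 (mu:g).
  → primary stress on syllable 2.

no: stays on 2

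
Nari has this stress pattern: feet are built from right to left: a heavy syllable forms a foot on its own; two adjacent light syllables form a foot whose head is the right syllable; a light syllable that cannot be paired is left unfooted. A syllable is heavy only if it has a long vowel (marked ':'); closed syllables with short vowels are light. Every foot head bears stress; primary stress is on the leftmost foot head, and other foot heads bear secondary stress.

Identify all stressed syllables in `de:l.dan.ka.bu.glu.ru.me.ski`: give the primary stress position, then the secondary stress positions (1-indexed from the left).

primary 1, secondary 4, 6, 8

Weights: 1 de:l H, 2 dan L, 3 ka L, 4 bu L, 5 glu L, 6 ru L, 7 me L, 8 ski L.
Parse right to left (heavy = foot alone; LL = one foot; stranded L unfooted): (ˈde:l) dan (ka.ˈbu) (glu.ˈru) (me.ˈski).
Foot heads: 1, 4, 6, 8.
Primary stress on the leftmost head = syllable 1.
Secondary stress on 4, 6, 8: ˈde:l.dan.ka.ˌbu.glu.ˌru.me.ˌski.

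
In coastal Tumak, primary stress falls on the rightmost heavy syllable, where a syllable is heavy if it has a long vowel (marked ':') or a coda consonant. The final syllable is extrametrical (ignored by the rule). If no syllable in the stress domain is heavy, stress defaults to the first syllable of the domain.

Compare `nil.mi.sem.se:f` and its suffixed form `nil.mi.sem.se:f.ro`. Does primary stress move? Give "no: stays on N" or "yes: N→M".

yes: 3→4

Base `nil.mi.sem.se:f` (4 syllables):
  The final syllable (4, se:f) is extrametrical; the stress domain is syllables 1–3.
  Weights: 1 nil H, 2 mi L, 3 sem H.
  Heavy syllables in the domain: 1, 3. The rightmost is syllable 3 (sem).
  → primary stress on syllable 3.
Suffixed `nil.mi.sem.se:f.ro` (5 syllables):
  The final syllable (5, ro) is extrametrical; the stress domain is syllables 1–4.
  Weights: 1 nil H, 2 mi L, 3 sem H, 4 se:f H.
  Heavy syllables in the domain: 1, 3, 4. The rightmost is syllable 4 (se:f).
  → primary stress on syllable 4.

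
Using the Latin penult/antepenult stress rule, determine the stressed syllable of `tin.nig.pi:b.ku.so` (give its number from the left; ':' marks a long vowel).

3

Classical Latin: stress the penult if heavy (long vowel or closed), else the antepenult.
Weights: 3 pi:b H, 4 ku L, 5 so L.
The penult (syllable 4, ku) is light, so stress falls on the antepenult (syllable 3, pi:b).
Stress on syllable 3: tin.nig.ˈpi:b.ku.so.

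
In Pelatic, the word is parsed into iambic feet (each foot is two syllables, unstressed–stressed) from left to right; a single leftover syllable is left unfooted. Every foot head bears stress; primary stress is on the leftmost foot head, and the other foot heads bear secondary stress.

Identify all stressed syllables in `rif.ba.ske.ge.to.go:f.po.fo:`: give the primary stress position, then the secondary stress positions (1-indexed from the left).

Parse left to right into iambic (σˈσ) feet: (rif.ˈba) (ske.ˈge) (to.ˈgo:f) (po.ˈfo:).
Foot heads (stressed positions): 2, 4, 6, 8.
End Rule Leftmost: primary stress on the leftmost head = syllable 2.
Secondary stress on 4, 6, 8: rif.ˈba.ske.ˌge.to.ˌgo:f.po.ˌfo:.

primary 2, secondary 4, 6, 8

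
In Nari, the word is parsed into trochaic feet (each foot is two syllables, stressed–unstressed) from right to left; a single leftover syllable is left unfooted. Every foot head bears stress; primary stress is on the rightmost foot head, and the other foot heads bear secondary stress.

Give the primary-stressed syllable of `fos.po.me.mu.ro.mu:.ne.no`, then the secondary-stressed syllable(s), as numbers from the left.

Parse right to left into trochaic (ˈσσ) feet: (ˈfos.po) (ˈme.mu) (ˈro.mu:) (ˈne.no).
Foot heads (stressed positions): 1, 3, 5, 7.
End Rule Rightmost: primary stress on the rightmost head = syllable 7.
Secondary stress on 1, 3, 5: ˌfos.po.ˌme.mu.ˌro.mu:.ˈne.no.

primary 7, secondary 1, 3, 5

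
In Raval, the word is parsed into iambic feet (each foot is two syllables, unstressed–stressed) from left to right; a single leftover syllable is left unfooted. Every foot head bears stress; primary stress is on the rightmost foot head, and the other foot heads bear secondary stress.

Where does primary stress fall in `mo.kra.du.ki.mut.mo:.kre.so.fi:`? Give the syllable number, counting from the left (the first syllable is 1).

8

Parse left to right into iambic (σˈσ) feet: (mo.ˈkra) (du.ˈki) (mut.ˈmo:) (kre.ˈso) fi:. Syllable 9 is left unfooted.
Foot heads (stressed positions): 2, 4, 6, 8.
End Rule Rightmost: primary stress on the rightmost head = syllable 8.
Primary stress: syllable 8 → mo.kra.du.ki.mut.mo:.kre.ˈso.fi:.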